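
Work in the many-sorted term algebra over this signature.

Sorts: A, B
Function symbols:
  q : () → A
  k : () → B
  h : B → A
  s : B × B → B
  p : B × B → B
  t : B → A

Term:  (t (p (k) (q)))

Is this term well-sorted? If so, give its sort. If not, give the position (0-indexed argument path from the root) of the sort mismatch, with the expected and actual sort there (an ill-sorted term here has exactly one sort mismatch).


ill-sorted at position [0, 1]: expected B, got A

    (k) : B
    (q) : A
  (p (k) (q)) : ✗ arg 1 at [0, 1] has sort A, expected B


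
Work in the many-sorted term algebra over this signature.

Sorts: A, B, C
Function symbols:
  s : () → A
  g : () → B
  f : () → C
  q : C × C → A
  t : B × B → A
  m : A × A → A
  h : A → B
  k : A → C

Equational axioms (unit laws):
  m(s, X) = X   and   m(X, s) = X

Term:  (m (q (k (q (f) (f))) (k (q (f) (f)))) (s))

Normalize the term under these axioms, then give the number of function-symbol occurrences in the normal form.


size = 9

1. (m (q (k (q (f) (f))) (k (q (f) (f)))) (s))  →  (q (k (q (f) (f))) (k (q (f) (f))))
normal form: (q (k (q (f) (f))) (k (q (f) (f))))


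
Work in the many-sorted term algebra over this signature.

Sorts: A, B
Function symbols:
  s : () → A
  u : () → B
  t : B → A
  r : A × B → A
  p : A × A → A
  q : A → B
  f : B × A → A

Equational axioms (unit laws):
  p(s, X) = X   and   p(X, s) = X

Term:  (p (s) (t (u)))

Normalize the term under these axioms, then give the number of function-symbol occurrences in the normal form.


size = 2

1. (p (s) (t (u)))  →  (t (u))
normal form: (t (u))


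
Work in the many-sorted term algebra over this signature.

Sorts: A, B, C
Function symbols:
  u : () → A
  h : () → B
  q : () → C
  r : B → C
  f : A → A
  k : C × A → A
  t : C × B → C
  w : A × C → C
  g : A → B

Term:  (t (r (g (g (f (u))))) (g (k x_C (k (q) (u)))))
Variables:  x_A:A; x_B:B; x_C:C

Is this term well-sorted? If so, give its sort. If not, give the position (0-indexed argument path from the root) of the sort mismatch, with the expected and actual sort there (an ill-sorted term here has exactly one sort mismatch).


ill-sorted at position [0, 0, 0]: expected A, got B

          (u) : A
        (f (u)) : A
      (g (f (u))) : B
    (g (g (f (u)))) : ✗ arg 0 at [0, 0, 0] has sort B, expected A
      x_C : C
        (q) : C
        (u) : A
      (k (q) (u)) : A
    (k x_C (k (q) (u))) : A
  (g (k x_C (k (q) (u)))) : B


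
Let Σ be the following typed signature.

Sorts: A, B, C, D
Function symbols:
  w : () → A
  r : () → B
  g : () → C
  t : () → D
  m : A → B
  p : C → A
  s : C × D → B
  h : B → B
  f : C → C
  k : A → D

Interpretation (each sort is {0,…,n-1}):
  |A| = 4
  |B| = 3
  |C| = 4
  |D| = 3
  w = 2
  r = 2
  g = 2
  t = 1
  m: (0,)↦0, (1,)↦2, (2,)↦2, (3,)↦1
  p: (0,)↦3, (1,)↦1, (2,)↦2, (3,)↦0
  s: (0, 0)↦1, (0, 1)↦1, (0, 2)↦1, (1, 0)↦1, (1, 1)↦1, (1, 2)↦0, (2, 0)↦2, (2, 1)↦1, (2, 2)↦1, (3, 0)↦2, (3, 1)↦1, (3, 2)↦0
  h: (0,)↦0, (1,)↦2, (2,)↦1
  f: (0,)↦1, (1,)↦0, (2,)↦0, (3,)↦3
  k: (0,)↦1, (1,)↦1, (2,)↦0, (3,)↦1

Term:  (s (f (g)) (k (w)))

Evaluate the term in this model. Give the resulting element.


value = 1

  g = 2
  (f (g)) = f(2,) = 0
  w = 2
  (k (w)) = k(2,) = 0
  (s (f (g)) (k (w))) = s(0, 0) = 1


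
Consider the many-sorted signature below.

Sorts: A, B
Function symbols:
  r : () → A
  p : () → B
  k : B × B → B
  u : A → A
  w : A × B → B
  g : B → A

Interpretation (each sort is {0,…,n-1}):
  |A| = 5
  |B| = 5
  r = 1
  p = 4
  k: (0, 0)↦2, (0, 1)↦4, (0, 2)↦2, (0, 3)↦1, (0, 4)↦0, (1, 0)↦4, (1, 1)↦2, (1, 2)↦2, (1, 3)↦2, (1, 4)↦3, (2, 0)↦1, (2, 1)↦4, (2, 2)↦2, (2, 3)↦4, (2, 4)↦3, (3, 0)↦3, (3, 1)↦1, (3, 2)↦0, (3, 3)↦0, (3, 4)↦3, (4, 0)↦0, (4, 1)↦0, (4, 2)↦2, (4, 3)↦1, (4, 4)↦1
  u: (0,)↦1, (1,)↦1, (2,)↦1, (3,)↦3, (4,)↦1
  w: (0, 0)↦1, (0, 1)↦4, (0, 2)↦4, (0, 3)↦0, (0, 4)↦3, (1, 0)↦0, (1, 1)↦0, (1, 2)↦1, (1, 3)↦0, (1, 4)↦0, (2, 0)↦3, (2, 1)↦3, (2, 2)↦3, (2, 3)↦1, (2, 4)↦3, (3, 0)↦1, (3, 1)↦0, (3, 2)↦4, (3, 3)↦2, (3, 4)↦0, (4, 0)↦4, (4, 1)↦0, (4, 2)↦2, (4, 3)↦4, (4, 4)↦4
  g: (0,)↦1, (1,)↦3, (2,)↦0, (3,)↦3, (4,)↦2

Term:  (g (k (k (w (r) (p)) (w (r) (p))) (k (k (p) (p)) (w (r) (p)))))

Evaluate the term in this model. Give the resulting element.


value = 3

  r = 1
  p = 4
  (w (r) (p)) = w(1, 4) = 0
  r = 1
  p = 4
  (w (r) (p)) = w(1, 4) = 0
  (k (w (r) (p)) (w (r) (p))) = k(0, 0) = 2
  p = 4
  p = 4
  (k (p) (p)) = k(4, 4) = 1
  r = 1
  p = 4
  (w (r) (p)) = w(1, 4) = 0
  (k (k (p) (p)) (w (r) (p))) = k(1, 0) = 4
  (k (k (w (r) (p)) (w (r) (p))) (k (k (p) (p)) (w (r) (p)))) = k(2, 4) = 3
  (g (k (k (w (r) (p)) (w (r) (p))) (k (k (p) (p)) (w (r) (p))))) = g(3,) = 3


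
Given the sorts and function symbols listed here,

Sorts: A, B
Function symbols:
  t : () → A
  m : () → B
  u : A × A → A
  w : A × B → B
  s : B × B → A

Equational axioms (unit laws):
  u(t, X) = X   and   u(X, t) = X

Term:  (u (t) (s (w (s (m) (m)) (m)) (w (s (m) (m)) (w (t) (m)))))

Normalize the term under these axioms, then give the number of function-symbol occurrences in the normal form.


1. (u (t) (s (w (s (m) (m)) (m)) (w (s (m) (m)) (w (t) (m)))))  →  (s (w (s (m) (m)) (m)) (w (s (m) (m)) (w (t) (m))))
normal form: (s (w (s (m) (m)) (m)) (w (s (m) (m)) (w (t) (m))))

size = 13


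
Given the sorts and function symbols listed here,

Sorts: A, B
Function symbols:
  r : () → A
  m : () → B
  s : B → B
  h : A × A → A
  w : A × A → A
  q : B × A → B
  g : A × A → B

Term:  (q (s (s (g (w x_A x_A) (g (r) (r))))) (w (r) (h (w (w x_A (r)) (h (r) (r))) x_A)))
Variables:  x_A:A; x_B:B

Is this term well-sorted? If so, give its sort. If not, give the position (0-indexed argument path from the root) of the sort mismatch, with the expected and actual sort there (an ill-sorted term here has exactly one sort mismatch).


ill-sorted at position [0, 0, 0, 1]: expected A, got B

          x_A : A
          x_A : A
        (w x_A x_A) : A
          (r) : A
          (r) : A
        (g (r) (r)) : B
      (g (w x_A x_A) (g (r) (r))) : ✗ arg 1 at [0, 0, 0, 1] has sort B, expected A
    (r) : A
          x_A : A
          (r) : A
        (w x_A (r)) : A
          (r) : A
          (r) : A
        (h (r) (r)) : A
      (w (w x_A (r)) (h (r) (r))) : A
      x_A : A
    (h (w (w x_A (r)) (h (r) (r))) x_A) : A
  (w (r) (h (w (w x_A (r)) (h (r) (r))) x_A)) : A


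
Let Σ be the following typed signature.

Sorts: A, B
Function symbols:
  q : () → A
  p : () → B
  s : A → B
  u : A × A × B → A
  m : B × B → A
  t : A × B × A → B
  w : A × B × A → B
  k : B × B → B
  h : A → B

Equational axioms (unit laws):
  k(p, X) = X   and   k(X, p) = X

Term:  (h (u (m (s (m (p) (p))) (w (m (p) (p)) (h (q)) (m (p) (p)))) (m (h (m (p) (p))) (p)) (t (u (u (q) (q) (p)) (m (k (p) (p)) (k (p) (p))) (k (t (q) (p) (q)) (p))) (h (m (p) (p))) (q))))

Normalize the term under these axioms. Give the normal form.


1. (h (u (m (s (m (p) (p))) (w (m (p) (p)) (h (q)) (m (p) (p)))) (m (h (m (p) (p))) (p)) (t (u (u (q) (q) (p)) (m (k (p) (p)) (k (p) (p))) (k (t (q) (p) (q)) (p))) (h (m (p) (p))) (q))))  →  (h (u (m (s (m (p) (p))) (w (m (p) (p)) (h (q)) (m (p) (p)))) (m (h (m (p) (p))) (p)) (t (u (u (q) (q) (p)) (m (p) (k (p) (p))) (k (t (q) (p) (q)) (p))) (h (m (p) (p))) (q))))
2. (h (u (m (s (m (p) (p))) (w (m (p) (p)) (h (q)) (m (p) (p)))) (m (h (m (p) (p))) (p)) (t (u (u (q) (q) (p)) (m (p) (k (p) (p))) (k (t (q) (p) (q)) (p))) (h (m (p) (p))) (q))))  →  (h (u (m (s (m (p) (p))) (w (m (p) (p)) (h (q)) (m (p) (p)))) (m (h (m (p) (p))) (p)) (t (u (u (q) (q) (p)) (m (p) (p)) (k (t (q) (p) (q)) (p))) (h (m (p) (p))) (q))))
3. (h (u (m (s (m (p) (p))) (w (m (p) (p)) (h (q)) (m (p) (p)))) (m (h (m (p) (p))) (p)) (t (u (u (q) (q) (p)) (m (p) (p)) (k (t (q) (p) (q)) (p))) (h (m (p) (p))) (q))))  →  (h (u (m (s (m (p) (p))) (w (m (p) (p)) (h (q)) (m (p) (p)))) (m (h (m (p) (p))) (p)) (t (u (u (q) (q) (p)) (m (p) (p)) (t (q) (p) (q))) (h (m (p) (p))) (q))))

normal form = (h (u (m (s (m (p) (p))) (w (m (p) (p)) (h (q)) (m (p) (p)))) (m (h (m (p) (p))) (p)) (t (u (u (q) (q) (p)) (m (p) (p)) (t (q) (p) (q))) (h (m (p) (p))) (q))))


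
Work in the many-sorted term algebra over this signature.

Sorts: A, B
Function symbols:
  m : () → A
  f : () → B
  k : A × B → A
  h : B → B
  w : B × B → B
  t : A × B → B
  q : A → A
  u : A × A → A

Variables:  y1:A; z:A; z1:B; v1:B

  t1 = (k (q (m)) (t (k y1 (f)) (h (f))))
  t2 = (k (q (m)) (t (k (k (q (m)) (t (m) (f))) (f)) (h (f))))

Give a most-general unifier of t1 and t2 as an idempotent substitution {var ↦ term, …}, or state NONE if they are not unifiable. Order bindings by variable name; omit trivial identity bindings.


{y1 ↦ (k (q (m)) (t (m) (f)))}


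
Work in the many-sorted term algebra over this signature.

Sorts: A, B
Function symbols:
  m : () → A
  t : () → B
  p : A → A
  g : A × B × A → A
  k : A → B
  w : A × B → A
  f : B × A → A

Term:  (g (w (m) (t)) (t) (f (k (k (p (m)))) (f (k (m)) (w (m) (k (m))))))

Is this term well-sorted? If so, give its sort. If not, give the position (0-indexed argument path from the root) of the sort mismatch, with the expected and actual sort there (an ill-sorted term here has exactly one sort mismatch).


ill-sorted at position [2, 0, 0]: expected A, got B

    (m) : A
    (t) : B
  (w (m) (t)) : A
  (t) : B
          (m) : A
        (p (m)) : A
      (k (p (m))) : B
    (k (k (p (m)))) : ✗ arg 0 at [2, 0, 0] has sort B, expected A
        (m) : A
      (k (m)) : B
        (m) : A
          (m) : A
        (k (m)) : B
      (w (m) (k (m))) : A
    (f (k (m)) (w (m) (k (m)))) : A


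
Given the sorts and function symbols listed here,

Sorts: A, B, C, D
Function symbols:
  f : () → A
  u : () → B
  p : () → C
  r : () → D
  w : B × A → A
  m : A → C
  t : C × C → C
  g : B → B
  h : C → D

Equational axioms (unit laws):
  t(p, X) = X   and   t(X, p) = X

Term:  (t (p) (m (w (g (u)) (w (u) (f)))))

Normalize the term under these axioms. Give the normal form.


1. (t (p) (m (w (g (u)) (w (u) (f)))))  →  (m (w (g (u)) (w (u) (f))))

normal form = (m (w (g (u)) (w (u) (f))))


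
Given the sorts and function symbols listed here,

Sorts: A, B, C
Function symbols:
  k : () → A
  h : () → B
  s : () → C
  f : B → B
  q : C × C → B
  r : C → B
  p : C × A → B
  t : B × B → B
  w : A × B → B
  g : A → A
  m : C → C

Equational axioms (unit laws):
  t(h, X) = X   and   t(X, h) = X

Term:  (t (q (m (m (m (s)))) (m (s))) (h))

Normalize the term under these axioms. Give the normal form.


normal form = (q (m (m (m (s)))) (m (s)))

1. (t (q (m (m (m (s)))) (m (s))) (h))  →  (q (m (m (m (s)))) (m (s)))


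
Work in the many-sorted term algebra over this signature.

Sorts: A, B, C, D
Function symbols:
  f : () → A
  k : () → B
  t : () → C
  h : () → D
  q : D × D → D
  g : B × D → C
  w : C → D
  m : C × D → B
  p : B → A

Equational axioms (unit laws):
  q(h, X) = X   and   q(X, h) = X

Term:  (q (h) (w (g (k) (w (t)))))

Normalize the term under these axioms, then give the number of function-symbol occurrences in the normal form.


size = 5

1. (q (h) (w (g (k) (w (t)))))  →  (w (g (k) (w (t))))
normal form: (w (g (k) (w (t))))


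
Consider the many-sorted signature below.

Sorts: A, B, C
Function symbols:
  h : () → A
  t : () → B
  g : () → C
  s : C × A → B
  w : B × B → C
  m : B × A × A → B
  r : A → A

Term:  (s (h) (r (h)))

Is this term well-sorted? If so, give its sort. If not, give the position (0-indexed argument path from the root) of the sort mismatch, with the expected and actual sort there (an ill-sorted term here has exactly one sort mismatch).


ill-sorted at position [0]: expected C, got A

  (h) : A
    (h) : A
  (r (h)) : A
(s (h) (r (h))) : ✗ arg 0 at [0] has sort A, expected C


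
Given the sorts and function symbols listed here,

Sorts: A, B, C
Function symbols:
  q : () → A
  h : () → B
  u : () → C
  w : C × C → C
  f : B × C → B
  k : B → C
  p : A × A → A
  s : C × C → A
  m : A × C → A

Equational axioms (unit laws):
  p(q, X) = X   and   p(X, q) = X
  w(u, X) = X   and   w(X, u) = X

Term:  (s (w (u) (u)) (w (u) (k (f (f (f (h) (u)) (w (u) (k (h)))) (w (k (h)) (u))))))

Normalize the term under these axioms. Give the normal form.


normal form = (s (u) (k (f (f (f (h) (u)) (k (h))) (k (h)))))

1. (s (w (u) (u)) (w (u) (k (f (f (f (h) (u)) (w (u) (k (h)))) (w (k (h)) (u))))))  →  (s (u) (w (u) (k (f (f (f (h) (u)) (w (u) (k (h)))) (w (k (h)) (u))))))
2. (s (u) (w (u) (k (f (f (f (h) (u)) (w (u) (k (h)))) (w (k (h)) (u))))))  →  (s (u) (k (f (f (f (h) (u)) (w (u) (k (h)))) (w (k (h)) (u)))))
3. (s (u) (k (f (f (f (h) (u)) (w (u) (k (h)))) (w (k (h)) (u)))))  →  (s (u) (k (f (f (f (h) (u)) (k (h))) (w (k (h)) (u)))))
4. (s (u) (k (f (f (f (h) (u)) (k (h))) (w (k (h)) (u)))))  →  (s (u) (k (f (f (f (h) (u)) (k (h))) (k (h)))))


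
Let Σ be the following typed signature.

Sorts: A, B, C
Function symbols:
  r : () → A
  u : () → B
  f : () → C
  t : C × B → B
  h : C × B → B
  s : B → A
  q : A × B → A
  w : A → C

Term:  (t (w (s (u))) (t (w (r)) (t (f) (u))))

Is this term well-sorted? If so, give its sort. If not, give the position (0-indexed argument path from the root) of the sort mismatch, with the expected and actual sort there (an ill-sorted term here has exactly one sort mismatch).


well-sorted; sort = B

      (u) : B
    (s (u)) : A
  (w (s (u))) : C
      (r) : A
    (w (r)) : C
      (f) : C
      (u) : B
    (t (f) (u)) : B
  (t (w (r)) (t (f) (u))) : B
(t (w (s (u))) (t (w (r)) (t (f) (u)))) : B


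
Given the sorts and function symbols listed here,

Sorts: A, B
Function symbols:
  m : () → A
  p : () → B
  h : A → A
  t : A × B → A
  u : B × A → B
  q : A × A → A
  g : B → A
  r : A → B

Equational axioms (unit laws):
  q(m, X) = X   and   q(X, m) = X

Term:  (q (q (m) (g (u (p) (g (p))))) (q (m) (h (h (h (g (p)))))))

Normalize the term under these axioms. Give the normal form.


1. (q (q (m) (g (u (p) (g (p))))) (q (m) (h (h (h (g (p)))))))  →  (q (g (u (p) (g (p)))) (q (m) (h (h (h (g (p)))))))
2. (q (g (u (p) (g (p)))) (q (m) (h (h (h (g (p)))))))  →  (q (g (u (p) (g (p)))) (h (h (h (g (p))))))

normal form = (q (g (u (p) (g (p)))) (h (h (h (g (p))))))


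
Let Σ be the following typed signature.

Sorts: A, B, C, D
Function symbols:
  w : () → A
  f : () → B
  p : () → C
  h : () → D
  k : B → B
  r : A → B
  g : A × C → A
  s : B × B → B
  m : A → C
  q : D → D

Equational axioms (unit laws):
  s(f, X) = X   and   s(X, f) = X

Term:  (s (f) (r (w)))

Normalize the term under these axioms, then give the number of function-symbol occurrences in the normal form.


size = 2

1. (s (f) (r (w)))  →  (r (w))
normal form: (r (w))


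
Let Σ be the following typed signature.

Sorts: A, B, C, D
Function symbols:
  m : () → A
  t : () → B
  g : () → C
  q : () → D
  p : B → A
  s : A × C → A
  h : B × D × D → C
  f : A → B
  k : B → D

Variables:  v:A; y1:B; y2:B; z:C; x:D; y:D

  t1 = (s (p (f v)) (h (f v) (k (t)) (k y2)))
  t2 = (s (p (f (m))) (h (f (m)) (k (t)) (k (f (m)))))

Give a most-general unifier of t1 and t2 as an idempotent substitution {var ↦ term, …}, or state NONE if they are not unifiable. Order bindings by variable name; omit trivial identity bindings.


{v ↦ (m), y2 ↦ (f (m))}


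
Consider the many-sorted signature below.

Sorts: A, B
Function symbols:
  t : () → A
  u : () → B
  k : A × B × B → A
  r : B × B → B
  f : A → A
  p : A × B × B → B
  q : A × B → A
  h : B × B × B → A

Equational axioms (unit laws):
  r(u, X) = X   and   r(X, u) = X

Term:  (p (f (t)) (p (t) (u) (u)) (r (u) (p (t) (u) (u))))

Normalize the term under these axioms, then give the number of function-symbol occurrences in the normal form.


1. (p (f (t)) (p (t) (u) (u)) (r (u) (p (t) (u) (u))))  →  (p (f (t)) (p (t) (u) (u)) (p (t) (u) (u)))
normal form: (p (f (t)) (p (t) (u) (u)) (p (t) (u) (u)))

size = 11


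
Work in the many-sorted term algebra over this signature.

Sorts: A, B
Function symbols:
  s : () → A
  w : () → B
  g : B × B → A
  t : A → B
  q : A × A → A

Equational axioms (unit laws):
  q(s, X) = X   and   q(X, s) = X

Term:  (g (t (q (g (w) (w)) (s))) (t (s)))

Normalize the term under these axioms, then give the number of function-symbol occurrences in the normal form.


1. (g (t (q (g (w) (w)) (s))) (t (s)))  →  (g (t (g (w) (w))) (t (s)))
normal form: (g (t (g (w) (w))) (t (s)))

size = 7


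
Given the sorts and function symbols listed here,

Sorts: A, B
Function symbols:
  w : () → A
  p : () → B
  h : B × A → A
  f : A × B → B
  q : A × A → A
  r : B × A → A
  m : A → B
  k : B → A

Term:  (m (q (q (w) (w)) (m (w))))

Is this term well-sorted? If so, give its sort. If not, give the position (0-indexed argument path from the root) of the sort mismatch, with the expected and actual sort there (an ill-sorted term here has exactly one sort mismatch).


      (w) : A
      (w) : A
    (q (w) (w)) : A
      (w) : A
    (m (w)) : B
  (q (q (w) (w)) (m (w))) : ✗ arg 1 at [0, 1] has sort B, expected A

ill-sorted at position [0, 1]: expected A, got B


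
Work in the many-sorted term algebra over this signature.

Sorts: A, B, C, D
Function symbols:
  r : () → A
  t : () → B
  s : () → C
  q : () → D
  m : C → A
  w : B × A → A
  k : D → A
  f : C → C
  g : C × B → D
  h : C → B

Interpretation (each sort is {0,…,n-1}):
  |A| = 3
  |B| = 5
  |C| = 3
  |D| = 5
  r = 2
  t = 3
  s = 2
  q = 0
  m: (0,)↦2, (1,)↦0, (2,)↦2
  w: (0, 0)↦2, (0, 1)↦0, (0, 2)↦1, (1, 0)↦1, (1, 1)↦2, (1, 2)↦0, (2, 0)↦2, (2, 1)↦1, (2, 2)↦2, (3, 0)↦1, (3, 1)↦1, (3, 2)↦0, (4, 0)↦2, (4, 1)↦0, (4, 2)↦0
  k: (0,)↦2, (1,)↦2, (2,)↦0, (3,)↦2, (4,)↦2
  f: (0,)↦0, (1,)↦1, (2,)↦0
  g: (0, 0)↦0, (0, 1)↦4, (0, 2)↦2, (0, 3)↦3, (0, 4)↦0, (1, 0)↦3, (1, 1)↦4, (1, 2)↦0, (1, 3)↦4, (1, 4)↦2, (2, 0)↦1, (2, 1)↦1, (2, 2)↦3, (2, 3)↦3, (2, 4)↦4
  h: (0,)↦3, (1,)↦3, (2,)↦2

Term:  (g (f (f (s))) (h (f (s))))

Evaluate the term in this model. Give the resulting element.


value = 3

  s = 2
  (f (s)) = f(2,) = 0
  (f (f (s))) = f(0,) = 0
  s = 2
  (f (s)) = f(2,) = 0
  (h (f (s))) = h(0,) = 3
  (g (f (f (s))) (h (f (s)))) = g(0, 3) = 3


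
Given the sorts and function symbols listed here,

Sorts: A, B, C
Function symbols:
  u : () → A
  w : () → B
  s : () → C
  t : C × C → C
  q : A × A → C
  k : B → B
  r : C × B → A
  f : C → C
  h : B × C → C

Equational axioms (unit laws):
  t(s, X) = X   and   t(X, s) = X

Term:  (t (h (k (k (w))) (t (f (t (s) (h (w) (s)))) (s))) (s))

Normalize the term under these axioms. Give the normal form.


1. (t (h (k (k (w))) (t (f (t (s) (h (w) (s)))) (s))) (s))  →  (h (k (k (w))) (t (f (t (s) (h (w) (s)))) (s)))
2. (h (k (k (w))) (t (f (t (s) (h (w) (s)))) (s)))  →  (h (k (k (w))) (f (t (s) (h (w) (s)))))
3. (h (k (k (w))) (f (t (s) (h (w) (s)))))  →  (h (k (k (w))) (f (h (w) (s))))

normal form = (h (k (k (w))) (f (h (w) (s))))


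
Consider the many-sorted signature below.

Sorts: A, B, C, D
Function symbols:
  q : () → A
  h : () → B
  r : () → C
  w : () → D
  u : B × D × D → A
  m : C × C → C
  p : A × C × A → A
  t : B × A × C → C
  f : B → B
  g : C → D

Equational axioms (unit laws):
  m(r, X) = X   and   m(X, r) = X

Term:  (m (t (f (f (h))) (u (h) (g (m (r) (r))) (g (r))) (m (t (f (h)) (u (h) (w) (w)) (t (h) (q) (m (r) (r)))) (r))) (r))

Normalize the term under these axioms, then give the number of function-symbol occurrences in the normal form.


1. (m (t (f (f (h))) (u (h) (g (m (r) (r))) (g (r))) (m (t (f (h)) (u (h) (w) (w)) (t (h) (q) (m (r) (r)))) (r))) (r))  →  (t (f (f (h))) (u (h) (g (m (r) (r))) (g (r))) (m (t (f (h)) (u (h) (w) (w)) (t (h) (q) (m (r) (r)))) (r)))
2. (t (f (f (h))) (u (h) (g (m (r) (r))) (g (r))) (m (t (f (h)) (u (h) (w) (w)) (t (h) (q) (m (r) (r)))) (r)))  →  (t (f (f (h))) (u (h) (g (r)) (g (r))) (m (t (f (h)) (u (h) (w) (w)) (t (h) (q) (m (r) (r)))) (r)))
3. (t (f (f (h))) (u (h) (g (r)) (g (r))) (m (t (f (h)) (u (h) (w) (w)) (t (h) (q) (m (r) (r)))) (r)))  →  (t (f (f (h))) (u (h) (g (r)) (g (r))) (t (f (h)) (u (h) (w) (w)) (t (h) (q) (m (r) (r)))))
4. (t (f (f (h))) (u (h) (g (r)) (g (r))) (t (f (h)) (u (h) (w) (w)) (t (h) (q) (m (r) (r)))))  →  (t (f (f (h))) (u (h) (g (r)) (g (r))) (t (f (h)) (u (h) (w) (w)) (t (h) (q) (r))))
normal form: (t (f (f (h))) (u (h) (g (r)) (g (r))) (t (f (h)) (u (h) (w) (w)) (t (h) (q) (r))))

size = 21


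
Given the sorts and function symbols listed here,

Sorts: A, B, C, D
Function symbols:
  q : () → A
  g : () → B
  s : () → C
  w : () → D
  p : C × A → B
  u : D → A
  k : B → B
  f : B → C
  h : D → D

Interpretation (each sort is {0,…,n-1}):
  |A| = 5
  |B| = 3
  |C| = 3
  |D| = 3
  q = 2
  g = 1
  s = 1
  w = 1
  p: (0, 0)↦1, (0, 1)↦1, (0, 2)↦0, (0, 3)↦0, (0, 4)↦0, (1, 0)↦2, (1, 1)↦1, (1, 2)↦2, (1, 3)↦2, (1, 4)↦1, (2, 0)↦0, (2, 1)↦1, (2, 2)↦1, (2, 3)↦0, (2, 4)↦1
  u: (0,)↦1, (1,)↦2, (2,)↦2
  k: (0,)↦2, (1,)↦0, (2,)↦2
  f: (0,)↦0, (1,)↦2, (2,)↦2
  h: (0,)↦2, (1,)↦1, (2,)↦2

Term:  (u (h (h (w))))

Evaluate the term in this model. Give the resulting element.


  w = 1
  (h (w)) = h(1,) = 1
  (h (h (w))) = h(1,) = 1
  (u (h (h (w)))) = u(1,) = 2

value = 2


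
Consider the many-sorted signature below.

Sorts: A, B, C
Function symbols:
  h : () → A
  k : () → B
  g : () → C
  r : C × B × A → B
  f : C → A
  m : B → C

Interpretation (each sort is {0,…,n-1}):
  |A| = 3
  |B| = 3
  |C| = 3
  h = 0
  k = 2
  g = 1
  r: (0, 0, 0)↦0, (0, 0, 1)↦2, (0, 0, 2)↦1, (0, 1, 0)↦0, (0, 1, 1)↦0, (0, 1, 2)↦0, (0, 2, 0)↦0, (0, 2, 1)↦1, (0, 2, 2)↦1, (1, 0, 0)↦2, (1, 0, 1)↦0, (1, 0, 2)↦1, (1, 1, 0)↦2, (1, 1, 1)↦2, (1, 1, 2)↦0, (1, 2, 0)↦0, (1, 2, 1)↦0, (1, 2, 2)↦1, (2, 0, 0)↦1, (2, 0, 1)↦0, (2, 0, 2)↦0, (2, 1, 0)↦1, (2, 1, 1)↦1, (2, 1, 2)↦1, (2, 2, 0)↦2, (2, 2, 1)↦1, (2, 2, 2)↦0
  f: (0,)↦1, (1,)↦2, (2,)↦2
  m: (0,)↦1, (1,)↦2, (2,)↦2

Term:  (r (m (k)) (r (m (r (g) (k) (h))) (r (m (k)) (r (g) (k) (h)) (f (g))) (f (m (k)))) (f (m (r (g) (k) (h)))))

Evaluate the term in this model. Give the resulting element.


  k = 2
  (m (k)) = m(2,) = 2
  g = 1
  k = 2
  h = 0
  (r (g) (k) (h)) = r(1, 2, 0) = 0
  (m (r (g) (k) (h))) = m(0,) = 1
  k = 2
  (m (k)) = m(2,) = 2
  g = 1
  k = 2
  h = 0
  (r (g) (k) (h)) = r(1, 2, 0) = 0
  g = 1
  (f (g)) = f(1,) = 2
  (r (m (k)) (r (g) (k) (h)) (f (g))) = r(2, 0, 2) = 0
  k = 2
  (m (k)) = m(2,) = 2
  (f (m (k))) = f(2,) = 2
  (r (m (r (g) (k) (h))) (r (m (k)) (r (g) (k) (h)) (f (g))) (f (m (k)))) = r(1, 0, 2) = 1
  g = 1
  k = 2
  h = 0
  (r (g) (k) (h)) = r(1, 2, 0) = 0
  (m (r (g) (k) (h))) = m(0,) = 1
  (f (m (r (g) (k) (h)))) = f(1,) = 2
  (r (m (k)) (r (m (r (g) (k) (h))) (r (m (k)) (r (g) (k) (h)) (f (g))) (f (m (k)))) (f (m (r (g) (k) (h))))) = r(2, 1, 2) = 1

value = 1


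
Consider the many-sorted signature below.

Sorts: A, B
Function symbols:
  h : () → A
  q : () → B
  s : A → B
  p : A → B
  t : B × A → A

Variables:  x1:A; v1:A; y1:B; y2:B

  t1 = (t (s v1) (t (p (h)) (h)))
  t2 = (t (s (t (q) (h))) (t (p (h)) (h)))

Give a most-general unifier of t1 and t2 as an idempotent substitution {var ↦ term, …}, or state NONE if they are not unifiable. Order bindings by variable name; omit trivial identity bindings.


{v1 ↦ (t (q) (h))}


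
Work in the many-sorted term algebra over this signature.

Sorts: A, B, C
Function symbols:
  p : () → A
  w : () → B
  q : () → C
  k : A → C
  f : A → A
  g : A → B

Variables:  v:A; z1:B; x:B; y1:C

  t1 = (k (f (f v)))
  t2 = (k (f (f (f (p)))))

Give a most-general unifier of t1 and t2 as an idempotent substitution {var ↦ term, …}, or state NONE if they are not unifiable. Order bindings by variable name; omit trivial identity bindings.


{v ↦ (f (p))}


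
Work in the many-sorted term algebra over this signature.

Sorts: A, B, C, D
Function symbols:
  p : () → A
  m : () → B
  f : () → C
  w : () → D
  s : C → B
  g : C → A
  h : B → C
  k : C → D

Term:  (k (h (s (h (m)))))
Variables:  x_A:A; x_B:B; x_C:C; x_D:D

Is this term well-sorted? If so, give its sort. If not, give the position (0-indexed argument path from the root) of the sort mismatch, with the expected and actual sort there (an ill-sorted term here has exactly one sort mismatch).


well-sorted; sort = D

        (m) : B
      (h (m)) : C
    (s (h (m))) : B
  (h (s (h (m)))) : C
(k (h (s (h (m))))) : D


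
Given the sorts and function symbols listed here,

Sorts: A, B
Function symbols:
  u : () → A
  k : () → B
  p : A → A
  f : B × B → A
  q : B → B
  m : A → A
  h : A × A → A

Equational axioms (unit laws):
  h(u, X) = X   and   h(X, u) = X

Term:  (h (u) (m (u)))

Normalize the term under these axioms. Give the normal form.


normal form = (m (u))

1. (h (u) (m (u)))  →  (m (u))


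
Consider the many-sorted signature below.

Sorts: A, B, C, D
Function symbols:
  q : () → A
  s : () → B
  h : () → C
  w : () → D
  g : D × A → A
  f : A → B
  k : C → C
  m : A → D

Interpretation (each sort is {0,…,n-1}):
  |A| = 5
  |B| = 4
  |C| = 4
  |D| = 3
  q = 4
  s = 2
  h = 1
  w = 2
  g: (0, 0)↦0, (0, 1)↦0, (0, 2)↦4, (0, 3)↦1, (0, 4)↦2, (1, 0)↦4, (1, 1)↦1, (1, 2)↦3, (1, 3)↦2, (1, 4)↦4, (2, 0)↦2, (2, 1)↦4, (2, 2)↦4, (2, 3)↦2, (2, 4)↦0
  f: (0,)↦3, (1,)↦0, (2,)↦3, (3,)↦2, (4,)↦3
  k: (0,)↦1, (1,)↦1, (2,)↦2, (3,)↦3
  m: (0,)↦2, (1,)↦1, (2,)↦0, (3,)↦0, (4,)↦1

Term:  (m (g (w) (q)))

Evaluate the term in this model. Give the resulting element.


  w = 2
  q = 4
  (g (w) (q)) = g(2, 4) = 0
  (m (g (w) (q))) = m(0,) = 2

value = 2


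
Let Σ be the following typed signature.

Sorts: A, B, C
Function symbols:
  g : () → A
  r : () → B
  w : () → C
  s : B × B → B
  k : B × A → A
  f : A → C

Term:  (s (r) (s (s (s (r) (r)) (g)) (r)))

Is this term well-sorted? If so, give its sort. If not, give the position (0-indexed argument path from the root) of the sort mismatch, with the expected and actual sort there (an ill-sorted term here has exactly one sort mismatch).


ill-sorted at position [1, 0, 1]: expected B, got A

  (r) : B
        (r) : B
        (r) : B
      (s (r) (r)) : B
      (g) : A
    (s (s (r) (r)) (g)) : ✗ arg 1 at [1, 0, 1] has sort A, expected B
    (r) : B


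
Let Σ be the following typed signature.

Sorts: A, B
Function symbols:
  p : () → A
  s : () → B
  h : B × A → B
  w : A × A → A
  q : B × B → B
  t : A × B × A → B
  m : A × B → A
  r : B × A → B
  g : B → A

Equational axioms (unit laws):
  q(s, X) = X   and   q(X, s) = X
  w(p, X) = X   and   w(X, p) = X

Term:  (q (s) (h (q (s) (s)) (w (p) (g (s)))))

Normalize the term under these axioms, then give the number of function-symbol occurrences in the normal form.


size = 4

1. (q (s) (h (q (s) (s)) (w (p) (g (s)))))  →  (h (q (s) (s)) (w (p) (g (s))))
2. (h (q (s) (s)) (w (p) (g (s))))  →  (h (s) (w (p) (g (s))))
3. (h (s) (w (p) (g (s))))  →  (h (s) (g (s)))
normal form: (h (s) (g (s)))


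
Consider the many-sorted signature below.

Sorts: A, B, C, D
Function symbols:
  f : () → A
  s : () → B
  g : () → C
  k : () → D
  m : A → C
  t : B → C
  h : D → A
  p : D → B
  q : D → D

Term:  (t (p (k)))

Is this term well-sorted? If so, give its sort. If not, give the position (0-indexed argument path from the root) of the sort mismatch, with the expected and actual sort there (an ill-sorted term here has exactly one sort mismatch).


well-sorted; sort = C

    (k) : D
  (p (k)) : B
(t (p (k))) : C


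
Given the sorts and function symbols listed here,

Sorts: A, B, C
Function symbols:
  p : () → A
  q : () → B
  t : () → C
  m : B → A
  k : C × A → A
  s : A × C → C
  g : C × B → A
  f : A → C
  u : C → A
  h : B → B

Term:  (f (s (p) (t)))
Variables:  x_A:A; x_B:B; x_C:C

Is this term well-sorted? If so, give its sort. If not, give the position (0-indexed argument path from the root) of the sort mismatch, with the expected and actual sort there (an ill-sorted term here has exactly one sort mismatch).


    (p) : A
    (t) : C
  (s (p) (t)) : C
(f (s (p) (t))) : ✗ arg 0 at [0] has sort C, expected A

ill-sorted at position [0]: expected A, got C


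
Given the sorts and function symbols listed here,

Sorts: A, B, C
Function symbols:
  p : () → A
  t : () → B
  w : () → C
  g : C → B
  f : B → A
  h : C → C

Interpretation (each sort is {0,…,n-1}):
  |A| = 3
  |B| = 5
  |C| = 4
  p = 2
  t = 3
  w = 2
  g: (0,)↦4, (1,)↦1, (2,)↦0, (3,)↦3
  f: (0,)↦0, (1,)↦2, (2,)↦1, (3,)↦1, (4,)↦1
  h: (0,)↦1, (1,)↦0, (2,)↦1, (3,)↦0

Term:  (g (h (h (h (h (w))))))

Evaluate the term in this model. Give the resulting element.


value = 4

  w = 2
  (h (w)) = h(2,) = 1
  (h (h (w))) = h(1,) = 0
  (h (h (h (w)))) = h(0,) = 1
  (h (h (h (h (w))))) = h(1,) = 0
  (g (h (h (h (h (w)))))) = g(0,) = 4


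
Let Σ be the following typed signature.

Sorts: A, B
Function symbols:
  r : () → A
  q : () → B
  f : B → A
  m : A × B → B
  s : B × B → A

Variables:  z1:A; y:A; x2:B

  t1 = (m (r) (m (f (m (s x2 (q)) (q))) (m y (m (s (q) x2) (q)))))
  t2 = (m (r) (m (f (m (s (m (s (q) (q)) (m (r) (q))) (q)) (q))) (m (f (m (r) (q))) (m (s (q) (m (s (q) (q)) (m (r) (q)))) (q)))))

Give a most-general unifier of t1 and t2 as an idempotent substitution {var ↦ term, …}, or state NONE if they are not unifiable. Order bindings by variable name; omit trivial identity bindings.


{x2 ↦ (m (s (q) (q)) (m (r) (q))), y ↦ (f (m (r) (q)))}


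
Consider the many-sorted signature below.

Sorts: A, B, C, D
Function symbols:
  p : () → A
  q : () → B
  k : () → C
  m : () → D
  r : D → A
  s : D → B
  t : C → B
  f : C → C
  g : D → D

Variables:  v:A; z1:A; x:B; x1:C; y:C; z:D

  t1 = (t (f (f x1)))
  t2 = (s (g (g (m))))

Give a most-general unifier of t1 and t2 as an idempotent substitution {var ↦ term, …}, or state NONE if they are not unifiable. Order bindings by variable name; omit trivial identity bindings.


head clash or occurs-check failure — not unifiable

NONE (not unifiable)


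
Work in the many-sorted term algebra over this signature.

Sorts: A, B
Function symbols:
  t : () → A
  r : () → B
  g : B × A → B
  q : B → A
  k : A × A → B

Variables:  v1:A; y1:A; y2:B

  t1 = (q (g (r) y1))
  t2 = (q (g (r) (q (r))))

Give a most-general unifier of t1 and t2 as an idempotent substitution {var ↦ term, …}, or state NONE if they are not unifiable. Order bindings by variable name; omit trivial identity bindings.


{y1 ↦ (q (r))}


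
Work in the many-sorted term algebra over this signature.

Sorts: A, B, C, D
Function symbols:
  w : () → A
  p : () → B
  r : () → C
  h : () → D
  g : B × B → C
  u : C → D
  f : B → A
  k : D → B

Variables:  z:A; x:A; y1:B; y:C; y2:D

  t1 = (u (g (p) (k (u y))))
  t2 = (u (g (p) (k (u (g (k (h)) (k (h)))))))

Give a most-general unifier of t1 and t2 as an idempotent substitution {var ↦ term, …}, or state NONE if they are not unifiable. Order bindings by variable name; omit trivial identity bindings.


{y ↦ (g (k (h)) (k (h)))}


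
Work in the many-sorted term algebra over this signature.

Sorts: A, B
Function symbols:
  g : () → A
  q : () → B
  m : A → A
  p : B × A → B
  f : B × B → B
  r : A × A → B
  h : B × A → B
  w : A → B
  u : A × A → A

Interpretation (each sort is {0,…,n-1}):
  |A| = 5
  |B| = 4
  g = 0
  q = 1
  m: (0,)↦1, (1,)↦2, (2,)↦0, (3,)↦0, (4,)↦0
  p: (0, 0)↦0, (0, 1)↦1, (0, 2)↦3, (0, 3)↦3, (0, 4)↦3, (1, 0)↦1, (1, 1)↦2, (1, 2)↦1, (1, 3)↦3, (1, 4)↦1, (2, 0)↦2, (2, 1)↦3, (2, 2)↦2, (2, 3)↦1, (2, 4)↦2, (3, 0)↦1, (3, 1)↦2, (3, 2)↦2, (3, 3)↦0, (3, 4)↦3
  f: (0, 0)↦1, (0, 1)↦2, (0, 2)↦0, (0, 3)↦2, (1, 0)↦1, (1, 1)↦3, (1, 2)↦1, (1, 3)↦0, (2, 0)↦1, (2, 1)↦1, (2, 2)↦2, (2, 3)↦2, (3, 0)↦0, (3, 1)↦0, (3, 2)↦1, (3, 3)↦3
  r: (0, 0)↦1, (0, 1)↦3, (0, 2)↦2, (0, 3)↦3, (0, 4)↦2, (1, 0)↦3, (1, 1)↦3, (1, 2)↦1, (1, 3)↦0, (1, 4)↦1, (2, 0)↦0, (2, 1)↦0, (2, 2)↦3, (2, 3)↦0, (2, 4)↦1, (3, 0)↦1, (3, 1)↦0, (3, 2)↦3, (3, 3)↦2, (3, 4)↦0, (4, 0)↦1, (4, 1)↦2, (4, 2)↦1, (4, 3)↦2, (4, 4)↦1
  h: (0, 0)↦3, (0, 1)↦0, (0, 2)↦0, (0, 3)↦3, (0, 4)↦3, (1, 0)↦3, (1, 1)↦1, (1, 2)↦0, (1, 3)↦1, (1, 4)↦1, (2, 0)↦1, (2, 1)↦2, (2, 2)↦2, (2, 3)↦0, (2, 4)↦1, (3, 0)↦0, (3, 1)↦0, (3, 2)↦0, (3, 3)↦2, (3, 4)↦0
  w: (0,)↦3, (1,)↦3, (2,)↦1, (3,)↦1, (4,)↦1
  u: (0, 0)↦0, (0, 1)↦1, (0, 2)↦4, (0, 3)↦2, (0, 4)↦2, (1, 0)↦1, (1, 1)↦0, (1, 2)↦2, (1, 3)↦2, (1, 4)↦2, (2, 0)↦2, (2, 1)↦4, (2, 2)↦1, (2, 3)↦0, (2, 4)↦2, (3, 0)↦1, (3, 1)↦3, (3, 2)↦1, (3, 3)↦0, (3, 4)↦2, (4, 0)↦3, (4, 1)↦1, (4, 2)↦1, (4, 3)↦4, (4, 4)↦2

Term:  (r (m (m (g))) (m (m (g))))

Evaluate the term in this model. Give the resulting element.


  g = 0
  (m (g)) = m(0,) = 1
  (m (m (g))) = m(1,) = 2
  g = 0
  (m (g)) = m(0,) = 1
  (m (m (g))) = m(1,) = 2
  (r (m (m (g))) (m (m (g)))) = r(2, 2) = 3

value = 3


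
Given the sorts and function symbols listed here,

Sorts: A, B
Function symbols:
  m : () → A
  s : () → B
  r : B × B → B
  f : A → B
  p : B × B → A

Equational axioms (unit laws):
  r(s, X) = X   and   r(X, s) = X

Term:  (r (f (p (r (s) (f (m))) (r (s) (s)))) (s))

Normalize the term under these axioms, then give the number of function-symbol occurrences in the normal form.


1. (r (f (p (r (s) (f (m))) (r (s) (s)))) (s))  →  (f (p (r (s) (f (m))) (r (s) (s))))
2. (f (p (r (s) (f (m))) (r (s) (s))))  →  (f (p (f (m)) (r (s) (s))))
3. (f (p (f (m)) (r (s) (s))))  →  (f (p (f (m)) (s)))
normal form: (f (p (f (m)) (s)))

size = 5


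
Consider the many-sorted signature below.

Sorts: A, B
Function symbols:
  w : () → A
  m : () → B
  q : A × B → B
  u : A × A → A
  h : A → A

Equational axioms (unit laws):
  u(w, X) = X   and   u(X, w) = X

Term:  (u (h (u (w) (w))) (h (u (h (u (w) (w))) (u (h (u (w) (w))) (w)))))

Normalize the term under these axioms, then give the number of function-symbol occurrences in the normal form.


size = 9

1. (u (h (u (w) (w))) (h (u (h (u (w) (w))) (u (h (u (w) (w))) (w)))))  →  (u (h (w)) (h (u (h (u (w) (w))) (u (h (u (w) (w))) (w)))))
2. (u (h (w)) (h (u (h (u (w) (w))) (u (h (u (w) (w))) (w)))))  →  (u (h (w)) (h (u (h (w)) (u (h (u (w) (w))) (w)))))
3. (u (h (w)) (h (u (h (w)) (u (h (u (w) (w))) (w)))))  →  (u (h (w)) (h (u (h (w)) (h (u (w) (w))))))
4. (u (h (w)) (h (u (h (w)) (h (u (w) (w))))))  →  (u (h (w)) (h (u (h (w)) (h (w)))))
normal form: (u (h (w)) (h (u (h (w)) (h (w)))))


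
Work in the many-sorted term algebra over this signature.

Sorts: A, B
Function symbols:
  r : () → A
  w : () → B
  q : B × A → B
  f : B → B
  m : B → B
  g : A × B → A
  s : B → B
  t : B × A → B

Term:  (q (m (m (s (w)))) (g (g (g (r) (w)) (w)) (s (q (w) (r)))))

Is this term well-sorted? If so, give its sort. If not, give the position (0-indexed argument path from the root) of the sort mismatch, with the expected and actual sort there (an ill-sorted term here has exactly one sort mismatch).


        (w) : B
      (s (w)) : B
    (m (s (w))) : B
  (m (m (s (w)))) : B
        (r) : A
        (w) : B
      (g (r) (w)) : A
      (w) : B
    (g (g (r) (w)) (w)) : A
        (w) : B
        (r) : A
      (q (w) (r)) : B
    (s (q (w) (r))) : B
  (g (g (g (r) (w)) (w)) (s (q (w) (r)))) : A
(q (m (m (s (w)))) (g (g (g (r) (w)) (w)) (s (q (w) (r))))) : B

well-sorted; sort = B


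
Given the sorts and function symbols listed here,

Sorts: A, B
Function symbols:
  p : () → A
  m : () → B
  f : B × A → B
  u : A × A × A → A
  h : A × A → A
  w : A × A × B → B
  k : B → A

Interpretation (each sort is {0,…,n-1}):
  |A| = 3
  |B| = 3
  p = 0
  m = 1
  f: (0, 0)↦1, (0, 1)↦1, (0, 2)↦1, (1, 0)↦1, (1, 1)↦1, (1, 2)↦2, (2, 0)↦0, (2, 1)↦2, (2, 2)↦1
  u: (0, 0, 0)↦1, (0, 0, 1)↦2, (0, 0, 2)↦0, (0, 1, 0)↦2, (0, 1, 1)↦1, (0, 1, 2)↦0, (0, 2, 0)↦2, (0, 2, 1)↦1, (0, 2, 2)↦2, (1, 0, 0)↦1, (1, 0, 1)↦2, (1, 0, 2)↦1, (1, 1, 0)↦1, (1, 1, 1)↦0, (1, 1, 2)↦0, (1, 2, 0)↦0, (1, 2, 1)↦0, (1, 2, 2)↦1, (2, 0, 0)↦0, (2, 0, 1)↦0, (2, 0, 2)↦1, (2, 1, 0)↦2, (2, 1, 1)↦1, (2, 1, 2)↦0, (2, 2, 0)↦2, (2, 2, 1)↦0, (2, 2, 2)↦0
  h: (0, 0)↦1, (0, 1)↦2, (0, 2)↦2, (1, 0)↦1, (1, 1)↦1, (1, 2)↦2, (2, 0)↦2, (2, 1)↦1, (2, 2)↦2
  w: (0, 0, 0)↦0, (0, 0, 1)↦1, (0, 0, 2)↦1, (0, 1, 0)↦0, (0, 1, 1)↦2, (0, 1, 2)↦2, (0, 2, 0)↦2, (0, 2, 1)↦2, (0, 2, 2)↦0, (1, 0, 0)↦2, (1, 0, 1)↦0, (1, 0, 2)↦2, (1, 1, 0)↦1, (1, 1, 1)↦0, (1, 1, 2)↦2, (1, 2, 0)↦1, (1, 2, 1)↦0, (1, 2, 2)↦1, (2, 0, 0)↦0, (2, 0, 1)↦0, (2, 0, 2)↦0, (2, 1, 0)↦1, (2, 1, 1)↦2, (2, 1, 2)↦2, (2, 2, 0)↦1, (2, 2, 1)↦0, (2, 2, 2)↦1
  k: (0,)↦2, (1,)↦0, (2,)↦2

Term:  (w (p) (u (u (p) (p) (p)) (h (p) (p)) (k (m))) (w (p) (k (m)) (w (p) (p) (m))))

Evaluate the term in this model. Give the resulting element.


value = 2

  p = 0
  p = 0
  p = 0
  p = 0
  (u (p) (p) (p)) = u(0, 0, 0) = 1
  p = 0
  p = 0
  (h (p) (p)) = h(0, 0) = 1
  m = 1
  (k (m)) = k(1,) = 0
  (u (u (p) (p) (p)) (h (p) (p)) (k (m))) = u(1, 1, 0) = 1
  p = 0
  m = 1
  (k (m)) = k(1,) = 0
  p = 0
  p = 0
  m = 1
  (w (p) (p) (m)) = w(0, 0, 1) = 1
  (w (p) (k (m)) (w (p) (p) (m))) = w(0, 0, 1) = 1
  (w (p) (u (u (p) (p) (p)) (h (p) (p)) (k (m))) (w (p) (k (m)) (w (p) (p) (m)))) = w(0, 1, 1) = 2


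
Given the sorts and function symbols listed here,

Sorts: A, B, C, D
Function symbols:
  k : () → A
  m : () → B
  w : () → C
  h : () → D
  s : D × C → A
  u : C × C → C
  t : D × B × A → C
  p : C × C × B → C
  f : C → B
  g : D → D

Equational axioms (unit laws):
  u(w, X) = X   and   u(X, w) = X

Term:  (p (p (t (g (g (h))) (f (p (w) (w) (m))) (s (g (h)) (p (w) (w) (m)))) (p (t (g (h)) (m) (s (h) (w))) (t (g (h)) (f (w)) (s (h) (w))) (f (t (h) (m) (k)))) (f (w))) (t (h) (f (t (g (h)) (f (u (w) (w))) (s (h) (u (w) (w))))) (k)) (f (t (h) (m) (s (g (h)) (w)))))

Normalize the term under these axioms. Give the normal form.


normal form = (p (p (t (g (g (h))) (f (p (w) (w) (m))) (s (g (h)) (p (w) (w) (m)))) (p (t (g (h)) (m) (s (h) (w))) (t (g (h)) (f (w)) (s (h) (w))) (f (t (h) (m) (k)))) (f (w))) (t (h) (f (t (g (h)) (f (w)) (s (h) (w)))) (k)) (f (t (h) (m) (s (g (h)) (w)))))

1. (p (p (t (g (g (h))) (f (p (w) (w) (m))) (s (g (h)) (p (w) (w) (m)))) (p (t (g (h)) (m) (s (h) (w))) (t (g (h)) (f (w)) (s (h) (w))) (f (t (h) (m) (k)))) (f (w))) (t (h) (f (t (g (h)) (f (u (w) (w))) (s (h) (u (w) (w))))) (k)) (f (t (h) (m) (s (g (h)) (w)))))  →  (p (p (t (g (g (h))) (f (p (w) (w) (m))) (s (g (h)) (p (w) (w) (m)))) (p (t (g (h)) (m) (s (h) (w))) (t (g (h)) (f (w)) (s (h) (w))) (f (t (h) (m) (k)))) (f (w))) (t (h) (f (t (g (h)) (f (w)) (s (h) (u (w) (w))))) (k)) (f (t (h) (m) (s (g (h)) (w)))))
2. (p (p (t (g (g (h))) (f (p (w) (w) (m))) (s (g (h)) (p (w) (w) (m)))) (p (t (g (h)) (m) (s (h) (w))) (t (g (h)) (f (w)) (s (h) (w))) (f (t (h) (m) (k)))) (f (w))) (t (h) (f (t (g (h)) (f (w)) (s (h) (u (w) (w))))) (k)) (f (t (h) (m) (s (g (h)) (w)))))  →  (p (p (t (g (g (h))) (f (p (w) (w) (m))) (s (g (h)) (p (w) (w) (m)))) (p (t (g (h)) (m) (s (h) (w))) (t (g (h)) (f (w)) (s (h) (w))) (f (t (h) (m) (k)))) (f (w))) (t (h) (f (t (g (h)) (f (w)) (s (h) (w)))) (k)) (f (t (h) (m) (s (g (h)) (w)))))
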